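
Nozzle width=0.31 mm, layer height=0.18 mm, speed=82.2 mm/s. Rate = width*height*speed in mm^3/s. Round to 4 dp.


Rate = 0.31 * 0.18 * 82.2 = 4.5868 mm^3/s


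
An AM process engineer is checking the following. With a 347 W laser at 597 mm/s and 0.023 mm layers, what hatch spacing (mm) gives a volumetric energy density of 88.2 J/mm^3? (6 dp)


h = 347 / (88.2*597*0.023) = 0.286522 mm


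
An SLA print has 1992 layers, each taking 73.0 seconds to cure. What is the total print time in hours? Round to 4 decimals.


t = 1992 * 73.0 / 3600 = 40.3933 hrs


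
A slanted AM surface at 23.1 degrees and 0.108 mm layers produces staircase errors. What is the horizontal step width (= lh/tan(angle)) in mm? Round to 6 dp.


step = 0.108 / tan(23.1) = 0.253202 mm


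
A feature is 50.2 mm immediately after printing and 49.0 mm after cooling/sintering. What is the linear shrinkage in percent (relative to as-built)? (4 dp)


Shrinkage = ((50.2-49.0)/50.2)*100 = 2.3904 %


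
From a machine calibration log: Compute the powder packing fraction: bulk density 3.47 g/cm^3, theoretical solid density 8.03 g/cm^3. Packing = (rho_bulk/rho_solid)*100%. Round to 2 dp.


Packing = (3.47/8.03)*100 = 43.21 %


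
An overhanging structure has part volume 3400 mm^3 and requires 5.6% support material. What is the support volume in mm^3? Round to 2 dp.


V_support = 3400 * 0.056 = 190.4 mm^3


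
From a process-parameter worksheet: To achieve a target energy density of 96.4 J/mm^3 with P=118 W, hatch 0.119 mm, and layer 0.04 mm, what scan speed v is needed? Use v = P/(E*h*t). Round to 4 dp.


v = 118 / (96.4*0.119*0.04) = 257.1568 mm/s


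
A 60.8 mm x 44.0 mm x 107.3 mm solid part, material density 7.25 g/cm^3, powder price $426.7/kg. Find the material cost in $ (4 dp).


V = 60.8 * 44.0 * 107.3 = 287048.96 mm^3 = 287.04896 cm^3
Mass = 287.04896 * 7.25 / 1000 = 2.08110496 kg
Cost = 2.08110496 * 426.7 = 888.0075 $


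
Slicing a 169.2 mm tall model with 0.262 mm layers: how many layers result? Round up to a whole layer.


Layers = ceil(169.2/0.262) = 646


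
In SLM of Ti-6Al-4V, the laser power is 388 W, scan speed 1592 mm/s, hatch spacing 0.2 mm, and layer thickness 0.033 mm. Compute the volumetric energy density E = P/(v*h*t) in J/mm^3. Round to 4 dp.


E = 388 / (1592*0.2*0.033) = 36.9271 J/mm^3


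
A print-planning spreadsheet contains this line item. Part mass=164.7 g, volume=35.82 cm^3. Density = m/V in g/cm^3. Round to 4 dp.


rho = 164.7 / 35.82 = 4.598 g/cm^3


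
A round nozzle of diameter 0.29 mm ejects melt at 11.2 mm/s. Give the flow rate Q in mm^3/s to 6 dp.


A = pi*(0.29/2)^2 = 0.06605199 mm^2
Q = 0.06605199 * 11.2 = 0.739782 mm^3/s


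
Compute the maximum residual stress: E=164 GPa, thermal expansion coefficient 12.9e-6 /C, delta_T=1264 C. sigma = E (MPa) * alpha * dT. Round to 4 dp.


sigma = 164*1000 * 12.9e-6 * 1264 = 2674.1184 MPa


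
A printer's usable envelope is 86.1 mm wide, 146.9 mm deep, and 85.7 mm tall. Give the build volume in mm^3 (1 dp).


V = 86.1 * 146.9 * 85.7 = 1083941.3 mm^3


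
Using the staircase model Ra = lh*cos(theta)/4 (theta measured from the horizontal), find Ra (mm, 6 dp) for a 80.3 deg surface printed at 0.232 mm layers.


Ra = 0.232 * cos(80.3) / 4 = 0.009772 mm


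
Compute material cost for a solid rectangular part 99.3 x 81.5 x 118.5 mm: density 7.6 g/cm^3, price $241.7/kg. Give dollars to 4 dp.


V = 99.3 * 81.5 * 118.5 = 959014.575 mm^3 = 959.014575 cm^3
Mass = 959.014575 * 7.6 / 1000 = 7.28851077 kg
Cost = 7.28851077 * 241.7 = 1761.6331 $


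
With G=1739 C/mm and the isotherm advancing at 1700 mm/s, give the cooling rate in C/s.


CR = 1739 * 1700 = 2956300 C/s


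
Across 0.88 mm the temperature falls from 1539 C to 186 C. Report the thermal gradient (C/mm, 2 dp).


G = (1539-186)/0.88 = 1537.5 C/mm


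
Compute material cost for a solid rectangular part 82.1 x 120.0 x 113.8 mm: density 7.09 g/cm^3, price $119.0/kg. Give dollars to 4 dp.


V = 82.1 * 120.0 * 113.8 = 1121157.6 mm^3 = 1121.1576 cm^3
Mass = 1121.1576 * 7.09 / 1000 = 7.94900738 kg
Cost = 7.94900738 * 119.0 = 945.9319 $


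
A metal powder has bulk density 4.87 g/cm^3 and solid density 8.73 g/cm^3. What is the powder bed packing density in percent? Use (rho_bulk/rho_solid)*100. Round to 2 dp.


Packing = (4.87/8.73)*100 = 55.78 %


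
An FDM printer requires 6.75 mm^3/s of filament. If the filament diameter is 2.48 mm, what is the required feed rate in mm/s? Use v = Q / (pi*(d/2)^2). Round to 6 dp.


A = pi*(2.48/2)^2 = 4.830513
v = 6.75 / 4.830513 = 1.397367 mm/s


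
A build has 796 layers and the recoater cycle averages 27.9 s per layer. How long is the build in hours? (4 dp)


t = 796 * 27.9 / 3600 = 6.169 hrs


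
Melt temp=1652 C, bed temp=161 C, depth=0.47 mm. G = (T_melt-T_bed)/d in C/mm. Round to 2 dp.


G = (1652-161)/0.47 = 3172.34 C/mm


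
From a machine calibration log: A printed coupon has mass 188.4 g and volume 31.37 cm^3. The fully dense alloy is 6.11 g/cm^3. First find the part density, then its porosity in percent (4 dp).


rho_part = 188.4 / 31.37 = 6.00573797 g/cm^3
Porosity = (1 - 6.00573797/6.11)*100 = 1.7064 %


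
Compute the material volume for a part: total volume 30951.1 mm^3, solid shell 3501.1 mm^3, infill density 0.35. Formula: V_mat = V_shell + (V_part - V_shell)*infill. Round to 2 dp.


V_infill = (30951.1 - 3501.1) * 0.35 = 9607.5
V_total = 3501.1 + 9607.5 = 13108.6 mm^3


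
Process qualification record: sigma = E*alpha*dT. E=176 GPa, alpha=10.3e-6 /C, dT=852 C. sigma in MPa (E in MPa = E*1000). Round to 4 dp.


sigma = 176*1000 * 10.3e-6 * 852 = 1544.5056 MPa


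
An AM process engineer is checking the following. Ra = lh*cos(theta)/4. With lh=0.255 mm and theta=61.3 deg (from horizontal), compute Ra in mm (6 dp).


Ra = 0.255 * cos(61.3) / 4 = 0.030614 mm


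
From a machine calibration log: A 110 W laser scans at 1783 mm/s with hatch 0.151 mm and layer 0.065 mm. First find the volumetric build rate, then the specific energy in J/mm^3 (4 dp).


Build rate = 1783 * 0.151 * 0.065 = 17.500145 mm^3/s
SE = 110 / 17.500145 = 6.2857 J/mm^3


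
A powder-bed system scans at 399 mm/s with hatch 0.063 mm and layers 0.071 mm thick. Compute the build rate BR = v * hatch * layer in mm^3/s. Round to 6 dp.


Rate = 399 * 0.063 * 0.071 = 1.784727 mm^3/s


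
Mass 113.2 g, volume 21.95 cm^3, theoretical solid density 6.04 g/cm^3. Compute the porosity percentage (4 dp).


rho_part = 113.2 / 21.95 = 5.1571754 g/cm^3
Porosity = (1 - 5.1571754/6.04)*100 = 14.6163 %


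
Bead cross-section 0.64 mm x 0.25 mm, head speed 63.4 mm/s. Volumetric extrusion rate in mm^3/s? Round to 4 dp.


Rate = 0.64 * 0.25 * 63.4 = 10.144 mm^3/s


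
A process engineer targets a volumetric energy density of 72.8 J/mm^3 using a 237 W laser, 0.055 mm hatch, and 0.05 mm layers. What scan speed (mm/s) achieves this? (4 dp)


v = 237 / (72.8*0.055*0.05) = 1183.8162 mm/s


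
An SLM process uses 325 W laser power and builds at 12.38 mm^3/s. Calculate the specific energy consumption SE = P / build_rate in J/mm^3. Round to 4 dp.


SE = 325 / 12.38 = 26.252 J/mm^3


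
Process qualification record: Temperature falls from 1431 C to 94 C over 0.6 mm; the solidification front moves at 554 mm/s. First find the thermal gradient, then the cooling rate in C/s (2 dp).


G = (1431-94)/0.6 = 2228.33333333 C/mm
CR = 2228.33333333 * 554 = 1234496.67 C/s


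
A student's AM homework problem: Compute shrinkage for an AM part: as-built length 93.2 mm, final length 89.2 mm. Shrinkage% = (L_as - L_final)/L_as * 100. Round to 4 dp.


Shrinkage = ((93.2-89.2)/93.2)*100 = 4.2918 %


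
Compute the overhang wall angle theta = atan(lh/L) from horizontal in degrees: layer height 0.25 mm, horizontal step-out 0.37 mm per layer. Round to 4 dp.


angle = atan(0.25/0.37) = 34.0459 degrees


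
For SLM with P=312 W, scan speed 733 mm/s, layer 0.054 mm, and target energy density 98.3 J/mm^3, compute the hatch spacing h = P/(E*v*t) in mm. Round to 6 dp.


h = 312 / (98.3*733*0.054) = 0.080187 mm


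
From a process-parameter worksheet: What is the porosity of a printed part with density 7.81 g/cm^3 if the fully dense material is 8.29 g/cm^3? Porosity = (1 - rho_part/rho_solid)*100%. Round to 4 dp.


Porosity = (1-7.81/8.29)*100 = 5.7901 %


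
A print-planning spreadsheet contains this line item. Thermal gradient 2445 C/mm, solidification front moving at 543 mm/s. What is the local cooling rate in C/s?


CR = 2445 * 543 = 1327635 C/s


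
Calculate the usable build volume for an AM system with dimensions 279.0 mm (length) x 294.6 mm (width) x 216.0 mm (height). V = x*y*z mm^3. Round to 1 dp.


V = 279.0 * 294.6 * 216.0 = 17753774.4 mm^3


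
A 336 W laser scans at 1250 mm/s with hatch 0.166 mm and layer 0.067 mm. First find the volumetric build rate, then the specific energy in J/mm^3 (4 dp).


Build rate = 1250 * 0.166 * 0.067 = 13.9025 mm^3/s
SE = 336 / 13.9025 = 24.1683 J/mm^3


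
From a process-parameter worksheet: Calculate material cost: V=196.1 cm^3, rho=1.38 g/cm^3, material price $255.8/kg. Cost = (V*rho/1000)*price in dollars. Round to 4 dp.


Mass = 196.1*1.38/1000 = 0.270618 kg
Cost = 0.270618 * 255.8 = 69.2241 $


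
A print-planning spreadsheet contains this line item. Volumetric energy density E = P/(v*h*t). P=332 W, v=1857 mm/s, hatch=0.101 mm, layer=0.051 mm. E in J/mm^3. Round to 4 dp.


E = 332 / (1857*0.101*0.051) = 34.7084 J/mm^3


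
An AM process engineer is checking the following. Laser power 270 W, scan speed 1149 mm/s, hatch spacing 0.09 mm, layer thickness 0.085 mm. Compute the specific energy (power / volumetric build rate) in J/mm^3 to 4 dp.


Build rate = 1149 * 0.09 * 0.085 = 8.78985 mm^3/s
SE = 270 / 8.78985 = 30.7172 J/mm^3


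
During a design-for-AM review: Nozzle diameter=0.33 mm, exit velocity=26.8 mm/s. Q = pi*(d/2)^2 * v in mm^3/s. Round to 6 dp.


A = pi*(0.33/2)^2 = 0.08552986 mm^2
Q = 0.08552986 * 26.8 = 2.2922 mm^3/s


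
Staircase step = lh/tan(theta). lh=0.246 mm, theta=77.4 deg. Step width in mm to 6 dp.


step = 0.246 / tan(77.4) = 0.054988 mm


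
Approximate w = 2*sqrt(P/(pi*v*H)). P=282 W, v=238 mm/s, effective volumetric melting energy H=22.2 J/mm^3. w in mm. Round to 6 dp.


w = 2*sqrt(282/(pi*238*22.2)) = 0.260684 mm


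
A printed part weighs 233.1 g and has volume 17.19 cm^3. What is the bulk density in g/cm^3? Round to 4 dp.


rho = 233.1 / 17.19 = 13.5602 g/cm^3


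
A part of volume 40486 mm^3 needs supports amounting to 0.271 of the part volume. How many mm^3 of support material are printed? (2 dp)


V_support = 40486 * 0.271 = 10971.71 mm^3


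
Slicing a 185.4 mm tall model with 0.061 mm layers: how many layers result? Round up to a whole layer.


Layers = ceil(185.4/0.061) = 3040


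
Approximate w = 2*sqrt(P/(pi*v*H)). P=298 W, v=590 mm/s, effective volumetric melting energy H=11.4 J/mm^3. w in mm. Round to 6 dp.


w = 2*sqrt(298/(pi*590*11.4)) = 0.237512 mm


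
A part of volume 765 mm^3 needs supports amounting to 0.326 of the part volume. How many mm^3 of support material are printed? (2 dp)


V_support = 765 * 0.326 = 249.39 mm^3


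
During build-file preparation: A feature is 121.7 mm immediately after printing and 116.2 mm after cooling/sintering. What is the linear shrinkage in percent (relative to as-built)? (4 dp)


Shrinkage = ((121.7-116.2)/121.7)*100 = 4.5193 %


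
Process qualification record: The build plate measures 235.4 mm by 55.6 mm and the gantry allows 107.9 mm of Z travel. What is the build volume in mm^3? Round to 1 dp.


V = 235.4 * 55.6 * 107.9 = 1412221.1 mm^3


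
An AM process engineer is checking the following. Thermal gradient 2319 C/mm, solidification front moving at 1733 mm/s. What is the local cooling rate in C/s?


CR = 2319 * 1733 = 4018827 C/s


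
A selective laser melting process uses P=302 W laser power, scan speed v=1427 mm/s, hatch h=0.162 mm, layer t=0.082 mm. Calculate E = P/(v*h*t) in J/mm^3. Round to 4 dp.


E = 302 / (1427*0.162*0.082) = 15.9314 J/mm^3


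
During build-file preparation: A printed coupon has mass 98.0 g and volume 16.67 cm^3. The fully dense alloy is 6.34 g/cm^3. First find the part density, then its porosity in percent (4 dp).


rho_part = 98.0 / 16.67 = 5.87882424 g/cm^3
Porosity = (1 - 5.87882424/6.34)*100 = 7.2741 %


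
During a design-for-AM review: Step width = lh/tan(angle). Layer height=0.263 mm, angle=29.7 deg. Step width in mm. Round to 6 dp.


step = 0.263 / tan(29.7) = 0.461088 mm


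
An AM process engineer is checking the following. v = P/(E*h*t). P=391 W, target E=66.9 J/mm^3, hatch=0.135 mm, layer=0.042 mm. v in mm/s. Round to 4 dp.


v = 391 / (66.9*0.135*0.042) = 1030.7838 mm/s


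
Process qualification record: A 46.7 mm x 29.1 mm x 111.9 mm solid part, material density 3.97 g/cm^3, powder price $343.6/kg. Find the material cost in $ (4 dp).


V = 46.7 * 29.1 * 111.9 = 152068.743 mm^3 = 152.068743 cm^3
Mass = 152.068743 * 3.97 / 1000 = 0.60371291 kg
Cost = 0.60371291 * 343.6 = 207.4358 $


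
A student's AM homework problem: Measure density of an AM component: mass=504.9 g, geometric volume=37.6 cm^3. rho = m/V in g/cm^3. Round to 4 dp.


rho = 504.9 / 37.6 = 13.4282 g/cm^3


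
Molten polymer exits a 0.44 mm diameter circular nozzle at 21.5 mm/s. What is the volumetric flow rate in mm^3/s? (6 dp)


A = pi*(0.44/2)^2 = 0.15205308 mm^2
Q = 0.15205308 * 21.5 = 3.269141 mm^3/s


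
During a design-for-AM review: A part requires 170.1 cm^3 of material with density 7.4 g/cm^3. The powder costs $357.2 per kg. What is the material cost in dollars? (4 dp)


Mass = 170.1*7.4/1000 = 1.25874 kg
Cost = 1.25874 * 357.2 = 449.6219 $


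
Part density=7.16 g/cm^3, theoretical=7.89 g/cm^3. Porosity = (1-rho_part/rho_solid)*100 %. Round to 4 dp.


Porosity = (1-7.16/7.89)*100 = 9.2522 %


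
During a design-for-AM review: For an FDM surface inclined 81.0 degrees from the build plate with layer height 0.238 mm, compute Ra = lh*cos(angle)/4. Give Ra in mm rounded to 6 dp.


Ra = 0.238 * cos(81.0) / 4 = 0.009308 mm


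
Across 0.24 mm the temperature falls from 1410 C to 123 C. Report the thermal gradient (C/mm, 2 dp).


G = (1410-123)/0.24 = 5362.5 C/mm


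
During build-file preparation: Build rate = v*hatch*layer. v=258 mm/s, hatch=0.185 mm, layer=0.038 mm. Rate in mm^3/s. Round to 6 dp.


Rate = 258 * 0.185 * 0.038 = 1.81374 mm^3/s


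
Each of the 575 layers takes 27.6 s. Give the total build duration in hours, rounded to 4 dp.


t = 575 * 27.6 / 3600 = 4.4083 hrs


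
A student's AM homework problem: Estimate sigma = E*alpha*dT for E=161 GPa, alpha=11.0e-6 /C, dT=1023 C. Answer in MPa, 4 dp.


sigma = 161*1000 * 11.0e-6 * 1023 = 1811.733 MPa


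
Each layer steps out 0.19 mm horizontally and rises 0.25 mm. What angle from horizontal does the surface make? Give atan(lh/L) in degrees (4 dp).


angle = atan(0.25/0.19) = 52.7652 degrees


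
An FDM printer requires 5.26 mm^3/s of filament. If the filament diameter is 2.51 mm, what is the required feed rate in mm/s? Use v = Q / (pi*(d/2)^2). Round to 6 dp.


A = pi*(2.51/2)^2 = 4.948087
v = 5.26 / 4.948087 = 1.063037 mm/s


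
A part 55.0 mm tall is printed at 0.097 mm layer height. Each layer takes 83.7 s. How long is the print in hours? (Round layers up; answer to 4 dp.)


Layers = ceil(55.0/0.097) = 568
t = 568 * 83.7 / 3600 = 13.206 hrs


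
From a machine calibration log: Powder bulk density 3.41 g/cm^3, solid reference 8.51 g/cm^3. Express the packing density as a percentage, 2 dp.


Packing = (3.41/8.51)*100 = 40.07 %


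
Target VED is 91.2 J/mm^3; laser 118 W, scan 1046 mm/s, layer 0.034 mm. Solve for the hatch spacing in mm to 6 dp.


h = 118 / (91.2*1046*0.034) = 0.036381 mm


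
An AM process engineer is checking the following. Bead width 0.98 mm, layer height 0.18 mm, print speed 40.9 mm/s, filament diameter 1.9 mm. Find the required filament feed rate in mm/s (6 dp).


Q = 0.98 * 0.18 * 40.9 = 7.21476 mm^3/s
A_fil = pi*(1.9/2)^2 = 2.83528737 mm^2
v_feed = 7.21476 / 2.83528737 = 2.544631 mm/s


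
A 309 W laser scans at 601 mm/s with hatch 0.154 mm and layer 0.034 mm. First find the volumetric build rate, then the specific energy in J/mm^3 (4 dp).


Build rate = 601 * 0.154 * 0.034 = 3.146836 mm^3/s
SE = 309 / 3.146836 = 98.1939 J/mm^3


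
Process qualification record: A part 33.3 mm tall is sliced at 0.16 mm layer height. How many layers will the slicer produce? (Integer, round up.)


Layers = ceil(33.3/0.16) = 209


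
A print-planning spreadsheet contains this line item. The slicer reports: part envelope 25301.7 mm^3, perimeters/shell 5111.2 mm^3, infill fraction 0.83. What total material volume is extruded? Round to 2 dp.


V_infill = (25301.7 - 5111.2) * 0.83 = 16758.12
V_total = 5111.2 + 16758.12 = 21869.32 mm^3


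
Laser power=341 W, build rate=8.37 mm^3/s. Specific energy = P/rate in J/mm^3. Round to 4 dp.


SE = 341 / 8.37 = 40.7407 J/mm^3


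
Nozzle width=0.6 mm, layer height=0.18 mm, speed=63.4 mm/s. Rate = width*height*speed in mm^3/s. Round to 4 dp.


Rate = 0.6 * 0.18 * 63.4 = 6.8472 mm^3/s


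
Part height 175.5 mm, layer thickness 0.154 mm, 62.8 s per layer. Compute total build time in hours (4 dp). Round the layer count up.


Layers = ceil(175.5/0.154) = 1140
t = 1140 * 62.8 / 3600 = 19.8867 hrs


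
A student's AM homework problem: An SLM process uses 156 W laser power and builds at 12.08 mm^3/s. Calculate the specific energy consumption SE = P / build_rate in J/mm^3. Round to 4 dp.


SE = 156 / 12.08 = 12.9139 J/mm^3


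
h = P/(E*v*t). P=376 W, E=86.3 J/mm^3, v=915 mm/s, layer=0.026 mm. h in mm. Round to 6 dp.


h = 376 / (86.3*915*0.026) = 0.18314 mm


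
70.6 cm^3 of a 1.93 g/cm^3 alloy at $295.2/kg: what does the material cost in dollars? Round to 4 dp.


Mass = 70.6*1.93/1000 = 0.136258 kg
Cost = 0.136258 * 295.2 = 40.2234 $


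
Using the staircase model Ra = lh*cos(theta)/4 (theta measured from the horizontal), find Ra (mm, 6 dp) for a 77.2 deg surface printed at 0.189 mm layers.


Ra = 0.189 * cos(77.2) / 4 = 0.010468 mm


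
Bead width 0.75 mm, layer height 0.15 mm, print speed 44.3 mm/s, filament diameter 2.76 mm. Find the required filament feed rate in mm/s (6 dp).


Q = 0.75 * 0.15 * 44.3 = 4.98375 mm^3/s
A_fil = pi*(2.76/2)^2 = 5.98284905 mm^2
v_feed = 4.98375 / 5.98284905 = 0.833006 mm/s


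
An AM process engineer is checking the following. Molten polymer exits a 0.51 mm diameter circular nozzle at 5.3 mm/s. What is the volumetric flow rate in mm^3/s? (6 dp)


A = pi*(0.51/2)^2 = 0.20428206 mm^2
Q = 0.20428206 * 5.3 = 1.082695 mm^3/s


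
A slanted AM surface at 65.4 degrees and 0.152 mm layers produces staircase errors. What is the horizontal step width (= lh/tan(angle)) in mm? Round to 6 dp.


step = 0.152 / tan(65.4) = 0.069591 mm


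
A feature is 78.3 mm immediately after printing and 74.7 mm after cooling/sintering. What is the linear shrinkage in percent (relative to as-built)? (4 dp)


Shrinkage = ((78.3-74.7)/78.3)*100 = 4.5977 %


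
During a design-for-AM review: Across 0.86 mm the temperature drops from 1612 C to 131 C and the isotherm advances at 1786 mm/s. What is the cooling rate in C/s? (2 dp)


G = (1612-131)/0.86 = 1722.09302326 C/mm
CR = 1722.09302326 * 1786 = 3075658.14 C/s


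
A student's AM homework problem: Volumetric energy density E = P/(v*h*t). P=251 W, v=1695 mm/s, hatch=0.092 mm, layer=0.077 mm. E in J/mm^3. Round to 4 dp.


E = 251 / (1695*0.092*0.077) = 20.9038 J/mm^3


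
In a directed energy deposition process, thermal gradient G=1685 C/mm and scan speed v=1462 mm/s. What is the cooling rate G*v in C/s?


CR = 1685 * 1462 = 2463470 C/s


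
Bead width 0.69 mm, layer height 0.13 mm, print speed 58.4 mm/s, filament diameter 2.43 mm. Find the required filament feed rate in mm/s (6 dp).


Q = 0.69 * 0.13 * 58.4 = 5.23848 mm^3/s
A_fil = pi*(2.43/2)^2 = 4.63769762 mm^2
v_feed = 5.23848 / 4.63769762 = 1.129543 mm/s


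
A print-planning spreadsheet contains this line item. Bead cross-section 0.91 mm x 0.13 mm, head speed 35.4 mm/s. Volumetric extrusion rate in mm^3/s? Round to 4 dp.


Rate = 0.91 * 0.13 * 35.4 = 4.1878 mm^3/s


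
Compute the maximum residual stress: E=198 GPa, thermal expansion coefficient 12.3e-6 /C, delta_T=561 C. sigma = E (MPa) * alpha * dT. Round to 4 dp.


sigma = 198*1000 * 12.3e-6 * 561 = 1366.2594 MPa


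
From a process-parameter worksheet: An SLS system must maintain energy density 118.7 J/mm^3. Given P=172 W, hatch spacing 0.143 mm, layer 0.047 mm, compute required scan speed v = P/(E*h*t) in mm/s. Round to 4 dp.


v = 172 / (118.7*0.143*0.047) = 215.5976 mm/s


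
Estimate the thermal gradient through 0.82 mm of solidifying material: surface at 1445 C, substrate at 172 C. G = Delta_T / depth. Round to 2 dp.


G = (1445-172)/0.82 = 1552.44 C/mm


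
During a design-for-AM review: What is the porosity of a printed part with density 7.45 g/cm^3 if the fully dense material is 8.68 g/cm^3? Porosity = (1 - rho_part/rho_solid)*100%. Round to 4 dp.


Porosity = (1-7.45/8.68)*100 = 14.1705 %


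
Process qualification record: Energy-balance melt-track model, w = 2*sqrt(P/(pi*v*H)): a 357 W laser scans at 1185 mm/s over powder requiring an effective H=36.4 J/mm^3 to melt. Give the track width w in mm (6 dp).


w = 2*sqrt(357/(pi*1185*36.4)) = 0.102655 mm


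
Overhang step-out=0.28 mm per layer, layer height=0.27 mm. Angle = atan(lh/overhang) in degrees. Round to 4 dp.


angle = atan(0.27/0.28) = 43.9584 degrees


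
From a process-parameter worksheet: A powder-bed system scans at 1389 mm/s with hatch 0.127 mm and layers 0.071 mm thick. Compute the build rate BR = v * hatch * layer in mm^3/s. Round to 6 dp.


Rate = 1389 * 0.127 * 0.071 = 12.524613 mm^3/s


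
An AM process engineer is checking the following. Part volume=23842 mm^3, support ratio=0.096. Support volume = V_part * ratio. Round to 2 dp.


V_support = 23842 * 0.096 = 2288.83 mm^3


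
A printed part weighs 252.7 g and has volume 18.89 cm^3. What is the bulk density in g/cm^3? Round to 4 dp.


rho = 252.7 / 18.89 = 13.3774 g/cm^3


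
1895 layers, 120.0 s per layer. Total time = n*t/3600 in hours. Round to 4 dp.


t = 1895 * 120.0 / 3600 = 63.1667 hrs


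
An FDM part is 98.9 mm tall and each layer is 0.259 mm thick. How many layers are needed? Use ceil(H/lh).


Layers = ceil(98.9/0.259) = 382


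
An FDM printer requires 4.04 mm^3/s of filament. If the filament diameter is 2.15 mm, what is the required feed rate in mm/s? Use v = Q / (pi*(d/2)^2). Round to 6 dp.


A = pi*(2.15/2)^2 = 3.630503
v = 4.04 / 3.630503 = 1.112793 mm/s


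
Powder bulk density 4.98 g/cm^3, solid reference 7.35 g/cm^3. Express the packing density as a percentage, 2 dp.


Packing = (4.98/7.35)*100 = 67.76 %


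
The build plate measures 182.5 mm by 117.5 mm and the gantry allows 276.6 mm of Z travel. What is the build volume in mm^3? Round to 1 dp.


V = 182.5 * 117.5 * 276.6 = 5931341.3 mm^3


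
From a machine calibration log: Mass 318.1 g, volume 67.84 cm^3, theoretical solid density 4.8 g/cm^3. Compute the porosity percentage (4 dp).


rho_part = 318.1 / 67.84 = 4.68897406 g/cm^3
Porosity = (1 - 4.68897406/4.8)*100 = 2.313 %


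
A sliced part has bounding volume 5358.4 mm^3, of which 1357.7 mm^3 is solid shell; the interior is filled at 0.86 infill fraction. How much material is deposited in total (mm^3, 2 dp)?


V_infill = (5358.4 - 1357.7) * 0.86 = 3440.6
V_total = 1357.7 + 3440.6 = 4798.3 mm^3


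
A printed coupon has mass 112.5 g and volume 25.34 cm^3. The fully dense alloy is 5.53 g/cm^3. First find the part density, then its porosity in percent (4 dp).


rho_part = 112.5 / 25.34 = 4.43962115 g/cm^3
Porosity = (1 - 4.43962115/5.53)*100 = 19.7175 %


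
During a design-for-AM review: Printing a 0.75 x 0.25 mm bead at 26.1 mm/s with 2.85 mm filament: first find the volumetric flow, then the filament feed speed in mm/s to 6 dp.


Q = 0.75 * 0.25 * 26.1 = 4.89375 mm^3/s
A_fil = pi*(2.85/2)^2 = 6.37939658 mm^2
v_feed = 4.89375 / 6.37939658 = 0.767118 mm/s


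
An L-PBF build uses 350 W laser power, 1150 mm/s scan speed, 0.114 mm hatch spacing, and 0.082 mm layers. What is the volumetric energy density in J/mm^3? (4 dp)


E = 350 / (1150*0.114*0.082) = 32.5575 J/mm^3


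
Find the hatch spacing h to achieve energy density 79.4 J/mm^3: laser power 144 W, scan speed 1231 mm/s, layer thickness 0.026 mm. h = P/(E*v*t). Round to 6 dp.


h = 144 / (79.4*1231*0.026) = 0.056664 mm


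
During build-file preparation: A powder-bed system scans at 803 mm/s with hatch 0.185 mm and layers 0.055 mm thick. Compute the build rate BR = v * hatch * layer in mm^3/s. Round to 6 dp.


Rate = 803 * 0.185 * 0.055 = 8.170525 mm^3/s


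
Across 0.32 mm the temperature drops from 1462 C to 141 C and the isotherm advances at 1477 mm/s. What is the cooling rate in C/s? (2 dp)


G = (1462-141)/0.32 = 4128.125 C/mm
CR = 4128.125 * 1477 = 6097240.63 C/s


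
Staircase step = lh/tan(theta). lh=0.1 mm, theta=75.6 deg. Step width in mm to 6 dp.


step = 0.1 / tan(75.6) = 0.025676 mm


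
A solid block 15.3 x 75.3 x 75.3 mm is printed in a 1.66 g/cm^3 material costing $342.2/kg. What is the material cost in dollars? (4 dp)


V = 15.3 * 75.3 * 75.3 = 86752.377 mm^3 = 86.752377 cm^3
Mass = 86.752377 * 1.66 / 1000 = 0.14400895 kg
Cost = 0.14400895 * 342.2 = 49.2799 $


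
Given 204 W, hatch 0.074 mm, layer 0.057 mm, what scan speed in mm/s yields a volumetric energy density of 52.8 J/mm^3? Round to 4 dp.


v = 204 / (52.8*0.074*0.057) = 915.9878 mm/s


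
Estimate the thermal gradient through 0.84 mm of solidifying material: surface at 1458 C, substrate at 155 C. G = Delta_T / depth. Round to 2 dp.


G = (1458-155)/0.84 = 1551.19 C/mm


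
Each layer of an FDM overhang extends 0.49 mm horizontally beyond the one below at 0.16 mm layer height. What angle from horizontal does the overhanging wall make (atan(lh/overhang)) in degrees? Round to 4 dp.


angle = atan(0.16/0.49) = 18.0834 degrees


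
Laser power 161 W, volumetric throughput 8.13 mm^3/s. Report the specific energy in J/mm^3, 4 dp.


SE = 161 / 8.13 = 19.8032 J/mm^3


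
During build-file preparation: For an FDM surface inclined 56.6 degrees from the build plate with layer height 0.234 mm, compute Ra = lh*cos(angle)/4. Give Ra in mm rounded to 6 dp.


Ra = 0.234 * cos(56.6) / 4 = 0.032203 mm


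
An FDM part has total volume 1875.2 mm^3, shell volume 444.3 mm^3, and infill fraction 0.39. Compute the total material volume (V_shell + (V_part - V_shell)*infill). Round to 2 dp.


V_infill = (1875.2 - 444.3) * 0.39 = 558.05
V_total = 444.3 + 558.05 = 1002.35 mm^3


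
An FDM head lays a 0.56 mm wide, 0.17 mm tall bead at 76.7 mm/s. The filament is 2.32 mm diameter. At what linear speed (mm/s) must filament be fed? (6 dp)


Q = 0.56 * 0.17 * 76.7 = 7.30184 mm^3/s
A_fil = pi*(2.32/2)^2 = 4.22732707 mm^2
v_feed = 7.30184 / 4.22732707 = 1.727295 mm/s


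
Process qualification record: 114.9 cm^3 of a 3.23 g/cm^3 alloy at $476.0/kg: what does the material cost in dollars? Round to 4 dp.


Mass = 114.9*3.23/1000 = 0.371127 kg
Cost = 0.371127 * 476.0 = 176.6565 $


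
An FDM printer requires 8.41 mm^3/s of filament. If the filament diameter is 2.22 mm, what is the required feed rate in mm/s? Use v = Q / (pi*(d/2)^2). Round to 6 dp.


A = pi*(2.22/2)^2 = 3.870756
v = 8.41 / 3.870756 = 2.172702 mm/s


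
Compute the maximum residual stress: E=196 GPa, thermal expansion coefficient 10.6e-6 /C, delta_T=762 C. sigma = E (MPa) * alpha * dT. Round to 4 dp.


sigma = 196*1000 * 10.6e-6 * 762 = 1583.1312 MPa


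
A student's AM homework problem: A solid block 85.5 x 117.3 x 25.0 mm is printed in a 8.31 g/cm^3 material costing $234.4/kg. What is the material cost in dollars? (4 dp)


V = 85.5 * 117.3 * 25.0 = 250728.75 mm^3 = 250.72875 cm^3
Mass = 250.72875 * 8.31 / 1000 = 2.08355591 kg
Cost = 2.08355591 * 234.4 = 488.3855 $


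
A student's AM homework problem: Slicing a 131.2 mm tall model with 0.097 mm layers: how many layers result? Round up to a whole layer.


Layers = ceil(131.2/0.097) = 1353


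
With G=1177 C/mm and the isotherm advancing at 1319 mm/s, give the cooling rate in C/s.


CR = 1177 * 1319 = 1552463 C/s


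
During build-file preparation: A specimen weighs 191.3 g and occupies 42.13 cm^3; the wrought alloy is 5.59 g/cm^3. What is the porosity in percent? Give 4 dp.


rho_part = 191.3 / 42.13 = 4.54070733 g/cm^3
Porosity = (1 - 4.54070733/5.59)*100 = 18.7709 %


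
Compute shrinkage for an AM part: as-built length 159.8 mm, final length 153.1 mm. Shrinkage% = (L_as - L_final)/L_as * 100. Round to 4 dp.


Shrinkage = ((159.8-153.1)/159.8)*100 = 4.1927 %


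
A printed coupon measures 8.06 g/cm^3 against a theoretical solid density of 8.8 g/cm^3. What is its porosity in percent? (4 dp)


Porosity = (1-8.06/8.8)*100 = 8.4091 %


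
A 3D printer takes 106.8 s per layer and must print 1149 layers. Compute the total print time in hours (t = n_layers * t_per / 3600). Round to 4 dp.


t = 1149 * 106.8 / 3600 = 34.087 hrs


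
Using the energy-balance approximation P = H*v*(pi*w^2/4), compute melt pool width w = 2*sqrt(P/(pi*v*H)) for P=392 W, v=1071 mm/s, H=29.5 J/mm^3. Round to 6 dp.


w = 2*sqrt(392/(pi*1071*29.5)) = 0.125688 mm


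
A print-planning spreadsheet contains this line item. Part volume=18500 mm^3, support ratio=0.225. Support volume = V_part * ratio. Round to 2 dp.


V_support = 18500 * 0.225 = 4162.5 mm^3


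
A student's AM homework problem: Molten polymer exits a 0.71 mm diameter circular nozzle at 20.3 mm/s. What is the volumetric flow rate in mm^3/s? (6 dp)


A = pi*(0.71/2)^2 = 0.39591921 mm^2
Q = 0.39591921 * 20.3 = 8.03716 mm^3/s


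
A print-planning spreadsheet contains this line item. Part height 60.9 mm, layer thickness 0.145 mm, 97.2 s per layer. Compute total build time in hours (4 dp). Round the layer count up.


Layers = ceil(60.9/0.145) = 420
t = 420 * 97.2 / 3600 = 11.34 hrs


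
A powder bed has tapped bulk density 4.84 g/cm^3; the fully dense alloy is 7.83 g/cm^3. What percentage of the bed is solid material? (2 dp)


Packing = (4.84/7.83)*100 = 61.81 %


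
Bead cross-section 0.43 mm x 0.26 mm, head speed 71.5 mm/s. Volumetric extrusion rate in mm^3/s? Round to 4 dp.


Rate = 0.43 * 0.26 * 71.5 = 7.9937 mm^3/s


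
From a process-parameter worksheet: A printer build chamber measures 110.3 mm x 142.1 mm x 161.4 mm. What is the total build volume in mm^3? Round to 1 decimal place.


V = 110.3 * 142.1 * 161.4 = 2529723.9 mm^3


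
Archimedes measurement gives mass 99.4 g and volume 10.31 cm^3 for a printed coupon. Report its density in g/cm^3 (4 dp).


rho = 99.4 / 10.31 = 9.6411 g/cm^3


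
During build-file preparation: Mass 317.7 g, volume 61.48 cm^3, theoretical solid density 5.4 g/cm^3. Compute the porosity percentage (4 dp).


rho_part = 317.7 / 61.48 = 5.16753416 g/cm^3
Porosity = (1 - 5.16753416/5.4)*100 = 4.3049 %


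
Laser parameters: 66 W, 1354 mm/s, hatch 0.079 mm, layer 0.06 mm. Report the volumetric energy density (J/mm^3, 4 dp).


E = 66 / (1354*0.079*0.06) = 10.2836 J/mm^3


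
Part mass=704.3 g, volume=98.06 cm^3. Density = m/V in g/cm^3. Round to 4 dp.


rho = 704.3 / 98.06 = 7.1823 g/cm^3


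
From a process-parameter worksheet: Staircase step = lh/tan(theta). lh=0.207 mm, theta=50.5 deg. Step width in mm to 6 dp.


step = 0.207 / tan(50.5) = 0.170638 mm


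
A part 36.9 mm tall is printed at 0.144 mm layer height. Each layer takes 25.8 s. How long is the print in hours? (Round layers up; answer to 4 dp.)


Layers = ceil(36.9/0.144) = 257
t = 257 * 25.8 / 3600 = 1.8418 hrs


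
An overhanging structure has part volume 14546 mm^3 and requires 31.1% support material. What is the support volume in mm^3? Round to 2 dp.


V_support = 14546 * 0.311 = 4523.81 mm^3


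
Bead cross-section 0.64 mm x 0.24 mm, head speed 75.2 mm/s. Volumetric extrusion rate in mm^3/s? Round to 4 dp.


Rate = 0.64 * 0.24 * 75.2 = 11.5507 mm^3/s


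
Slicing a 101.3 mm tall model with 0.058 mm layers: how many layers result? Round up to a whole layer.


Layers = ceil(101.3/0.058) = 1747


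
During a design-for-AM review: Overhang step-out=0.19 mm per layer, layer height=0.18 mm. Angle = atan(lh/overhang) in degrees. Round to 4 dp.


angle = atan(0.18/0.19) = 43.4518 degrees


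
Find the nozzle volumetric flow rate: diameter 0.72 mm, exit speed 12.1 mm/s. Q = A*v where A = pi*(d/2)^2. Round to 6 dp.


A = pi*(0.72/2)^2 = 0.40715041 mm^2
Q = 0.40715041 * 12.1 = 4.92652 mm^3/s


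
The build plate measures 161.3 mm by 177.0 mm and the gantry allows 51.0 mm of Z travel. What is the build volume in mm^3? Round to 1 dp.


V = 161.3 * 177.0 * 51.0 = 1456055.1 mm^3


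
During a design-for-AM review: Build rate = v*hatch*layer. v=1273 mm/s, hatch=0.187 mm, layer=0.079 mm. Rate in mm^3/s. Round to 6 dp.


Rate = 1273 * 0.187 * 0.079 = 18.806029 mm^3/s


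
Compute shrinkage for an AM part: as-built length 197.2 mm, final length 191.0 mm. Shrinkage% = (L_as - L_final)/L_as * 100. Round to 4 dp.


Shrinkage = ((197.2-191.0)/197.2)*100 = 3.144 %


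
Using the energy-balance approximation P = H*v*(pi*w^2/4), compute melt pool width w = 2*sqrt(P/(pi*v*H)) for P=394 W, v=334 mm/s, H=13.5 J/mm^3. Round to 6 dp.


w = 2*sqrt(394/(pi*334*13.5)) = 0.333552 mm


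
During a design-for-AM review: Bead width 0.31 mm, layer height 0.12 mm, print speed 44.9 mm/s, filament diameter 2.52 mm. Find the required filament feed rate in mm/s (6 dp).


Q = 0.31 * 0.12 * 44.9 = 1.67028 mm^3/s
A_fil = pi*(2.52/2)^2 = 4.9875925 mm^2
v_feed = 1.67028 / 4.9875925 = 0.334887 mm/s


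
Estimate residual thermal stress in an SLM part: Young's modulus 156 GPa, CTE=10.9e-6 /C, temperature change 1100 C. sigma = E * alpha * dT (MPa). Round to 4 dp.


sigma = 156*1000 * 10.9e-6 * 1100 = 1870.44 MPa


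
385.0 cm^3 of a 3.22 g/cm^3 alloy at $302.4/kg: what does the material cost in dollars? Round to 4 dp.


Mass = 385.0*3.22/1000 = 1.2397 kg
Cost = 1.2397 * 302.4 = 374.8853 $


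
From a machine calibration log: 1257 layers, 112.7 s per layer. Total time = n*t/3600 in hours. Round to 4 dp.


t = 1257 * 112.7 / 3600 = 39.3511 hrs


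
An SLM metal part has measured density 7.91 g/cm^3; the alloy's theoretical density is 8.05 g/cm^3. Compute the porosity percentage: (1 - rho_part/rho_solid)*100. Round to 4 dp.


Porosity = (1-7.91/8.05)*100 = 1.7391 %


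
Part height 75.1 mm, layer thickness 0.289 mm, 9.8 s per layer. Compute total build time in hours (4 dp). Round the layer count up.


Layers = ceil(75.1/0.289) = 260
t = 260 * 9.8 / 3600 = 0.7078 hrs


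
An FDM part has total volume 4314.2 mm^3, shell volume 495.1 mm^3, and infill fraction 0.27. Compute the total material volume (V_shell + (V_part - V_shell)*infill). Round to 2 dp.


V_infill = (4314.2 - 495.1) * 0.27 = 1031.16
V_total = 495.1 + 1031.16 = 1526.26 mm^3


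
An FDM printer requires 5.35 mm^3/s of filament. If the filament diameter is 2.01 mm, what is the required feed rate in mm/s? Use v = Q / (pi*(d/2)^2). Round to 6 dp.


A = pi*(2.01/2)^2 = 3.173087
v = 5.35 / 3.173087 = 1.686055 mm/s


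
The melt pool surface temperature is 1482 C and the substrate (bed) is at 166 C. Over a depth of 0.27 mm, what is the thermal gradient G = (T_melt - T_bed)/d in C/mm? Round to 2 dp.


G = (1482-166)/0.27 = 4874.07 C/mm


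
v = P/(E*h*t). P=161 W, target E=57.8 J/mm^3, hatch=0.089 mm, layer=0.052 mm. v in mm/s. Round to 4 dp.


v = 161 / (57.8*0.089*0.052) = 601.8728 mm/s


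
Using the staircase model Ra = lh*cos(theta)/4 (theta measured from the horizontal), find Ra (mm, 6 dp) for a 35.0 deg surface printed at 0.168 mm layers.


Ra = 0.168 * cos(35.0) / 4 = 0.034404 mm


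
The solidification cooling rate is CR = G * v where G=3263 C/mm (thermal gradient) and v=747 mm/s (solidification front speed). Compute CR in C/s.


CR = 3263 * 747 = 2437461 C/s


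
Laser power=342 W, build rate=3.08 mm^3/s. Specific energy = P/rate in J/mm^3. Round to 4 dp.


SE = 342 / 3.08 = 111.039 J/mm^3


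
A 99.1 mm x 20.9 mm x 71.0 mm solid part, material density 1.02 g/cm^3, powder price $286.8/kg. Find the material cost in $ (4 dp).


V = 99.1 * 20.9 * 71.0 = 147054.49 mm^3 = 147.05449 cm^3
Mass = 147.05449 * 1.02 / 1000 = 0.14999558 kg
Cost = 0.14999558 * 286.8 = 43.0187 $


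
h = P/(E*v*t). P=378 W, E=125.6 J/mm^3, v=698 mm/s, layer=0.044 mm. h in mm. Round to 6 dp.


h = 378 / (125.6*698*0.044) = 0.097993 mm


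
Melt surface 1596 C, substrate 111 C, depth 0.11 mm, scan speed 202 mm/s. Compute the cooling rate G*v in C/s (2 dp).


G = (1596-111)/0.11 = 13500.0 C/mm
CR = 13500.0 * 202 = 2727000.0 C/s


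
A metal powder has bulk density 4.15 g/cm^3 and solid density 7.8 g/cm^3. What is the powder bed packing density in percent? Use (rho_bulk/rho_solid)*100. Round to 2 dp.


Packing = (4.15/7.8)*100 = 53.21 %


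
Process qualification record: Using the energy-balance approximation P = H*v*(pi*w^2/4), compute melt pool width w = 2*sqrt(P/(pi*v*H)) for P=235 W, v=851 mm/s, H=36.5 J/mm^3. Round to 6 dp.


w = 2*sqrt(235/(pi*851*36.5)) = 0.098147 mm


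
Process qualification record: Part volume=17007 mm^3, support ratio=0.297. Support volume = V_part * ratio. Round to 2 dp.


V_support = 17007 * 0.297 = 5051.08 mm^3


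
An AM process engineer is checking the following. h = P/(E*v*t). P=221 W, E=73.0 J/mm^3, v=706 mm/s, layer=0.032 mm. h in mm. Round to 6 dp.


h = 221 / (73.0*706*0.032) = 0.134003 mm


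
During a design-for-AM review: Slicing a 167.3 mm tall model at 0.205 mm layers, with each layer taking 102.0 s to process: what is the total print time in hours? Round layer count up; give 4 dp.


Layers = ceil(167.3/0.205) = 817
t = 817 * 102.0 / 3600 = 23.1483 hrs


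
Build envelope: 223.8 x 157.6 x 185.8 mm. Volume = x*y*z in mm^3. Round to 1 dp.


V = 223.8 * 157.6 * 185.8 = 6553329.5 mm^3


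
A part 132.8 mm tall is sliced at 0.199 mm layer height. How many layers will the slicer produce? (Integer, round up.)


Layers = ceil(132.8/0.199) = 668


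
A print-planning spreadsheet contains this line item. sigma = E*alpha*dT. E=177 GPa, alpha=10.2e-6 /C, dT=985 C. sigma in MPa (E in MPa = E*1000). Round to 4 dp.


sigma = 177*1000 * 10.2e-6 * 985 = 1778.319 MPa


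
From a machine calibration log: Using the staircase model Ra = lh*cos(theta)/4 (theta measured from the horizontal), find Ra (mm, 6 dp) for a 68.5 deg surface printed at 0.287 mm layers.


Ra = 0.287 * cos(68.5) / 4 = 0.026296 mm


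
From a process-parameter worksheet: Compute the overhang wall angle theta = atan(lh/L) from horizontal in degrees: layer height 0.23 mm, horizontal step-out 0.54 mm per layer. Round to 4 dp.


angle = atan(0.23/0.54) = 23.0704 degrees


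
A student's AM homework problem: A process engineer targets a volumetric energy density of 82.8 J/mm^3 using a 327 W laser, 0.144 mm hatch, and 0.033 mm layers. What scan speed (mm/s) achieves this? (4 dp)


v = 327 / (82.8*0.144*0.033) = 831.0765 mm/s
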